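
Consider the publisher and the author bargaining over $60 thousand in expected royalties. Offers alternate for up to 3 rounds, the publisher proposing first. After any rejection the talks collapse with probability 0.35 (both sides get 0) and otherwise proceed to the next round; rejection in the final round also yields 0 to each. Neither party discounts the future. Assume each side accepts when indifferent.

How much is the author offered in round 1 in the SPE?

Round 3 (the publisher proposes): the author will accept anything ≥ 0, so the publisher offers 0 and keeps 60.
Round 2 (the author proposes): rejecting gives the publisher an expected 0.65 × 60 = 39; the author offers that and keeps 21.
Round 1 (the publisher proposes): rejecting gives the author an expected 0.65 × 21 = 13.65, so the publisher offers 13.65, keeping 46.35.

13.65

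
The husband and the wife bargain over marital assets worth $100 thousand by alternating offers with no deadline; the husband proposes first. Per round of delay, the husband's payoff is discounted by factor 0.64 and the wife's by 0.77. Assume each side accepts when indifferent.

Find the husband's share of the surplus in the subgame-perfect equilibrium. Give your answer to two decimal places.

In a stationary SPE each proposer offers the other exactly their discounted continuation value.
If the husband keeps x when proposing and the wife keeps y when proposing, then x = 100 − 0.77y and y = 100 − 0.64x.
Solving: x = 100(1 − 0.77) / (1 − 0.64·0.77) = 23 / 0.5072 ≈ 45.3470.
The wife gets 100 − 45.3470 ≈ 54.6530.

45.35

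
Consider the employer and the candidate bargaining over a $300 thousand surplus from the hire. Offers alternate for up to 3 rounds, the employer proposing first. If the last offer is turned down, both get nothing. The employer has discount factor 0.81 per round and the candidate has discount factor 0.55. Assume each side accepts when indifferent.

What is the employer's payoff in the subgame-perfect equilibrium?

268.65

By backward induction:
Round 3 (the employer proposes): rejection yields 0 for the candidate; the employer offers 0 and keeps 300.
Round 2 (the candidate proposes): the employer can get 300 next round, worth 0.81 × 300 = 243 now, so the candidate offers 243, keeping 57.
Round 1 (the employer proposes): the candidate can get 57 next round, worth 0.55 × 57 = 31.35 now; the employer offers that and keeps 268.65.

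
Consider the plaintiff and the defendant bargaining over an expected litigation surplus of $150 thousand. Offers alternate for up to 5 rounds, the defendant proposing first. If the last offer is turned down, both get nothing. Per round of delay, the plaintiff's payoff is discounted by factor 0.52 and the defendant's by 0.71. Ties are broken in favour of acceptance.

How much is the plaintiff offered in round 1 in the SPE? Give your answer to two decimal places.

Round 5 (the defendant proposes): rejection yields 0 for the plaintiff; the defendant offers 0 and keeps 150.
Round 4 (the plaintiff proposes): the defendant can get 150 next round, worth 0.71 × 150 = 106.5 now; the plaintiff offers that and keeps 43.5.
Round 3 (the defendant proposes): the plaintiff can get 43.5 next round, worth 0.52 × 43.5 = 22.62 now, so the defendant offers 22.62, keeping 127.38.
Round 2 (the plaintiff proposes): the defendant can get 127.38 next round, worth 0.71 × 127.38 = 90.4398 now. The plaintiff offers 90.4398 and keeps 150 − 90.4398 = 59.5602.
Round 1 (the defendant proposes): the plaintiff can get 59.5602 next round, worth 0.52 × 59.5602 = 30.971304 now, so the defendant offers 30.971304, keeping 119.028696.

30.97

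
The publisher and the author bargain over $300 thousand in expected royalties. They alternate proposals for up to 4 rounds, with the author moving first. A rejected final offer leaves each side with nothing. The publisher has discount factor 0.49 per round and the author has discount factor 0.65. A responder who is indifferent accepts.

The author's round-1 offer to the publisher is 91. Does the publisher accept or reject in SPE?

Round 4 (the publisher proposes): the author will accept anything ≥ 0, so the publisher offers 0 and keeps 300.
Round 3 (the author proposes): the publisher can get 300 next round, worth 0.49 × 300 = 147 now, so the author offers 147, keeping 153.
Round 2 (the publisher proposes): the author can get 153 next round, worth 0.65 × 153 = 99.45 now, so the publisher offers 99.45, keeping 200.55.
So by rejecting in round 1, the publisher gets 200.55 next round, worth 0.49 × 200.55 = 98.2695 now.
Offer 91 < 98.2695, so the publisher rejects.

Reject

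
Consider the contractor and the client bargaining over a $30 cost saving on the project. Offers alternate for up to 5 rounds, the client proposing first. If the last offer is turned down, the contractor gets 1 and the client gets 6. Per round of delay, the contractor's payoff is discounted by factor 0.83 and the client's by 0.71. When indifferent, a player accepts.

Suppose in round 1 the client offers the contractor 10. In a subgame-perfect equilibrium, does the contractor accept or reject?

Reject

Round 5 (the client proposes): the contractor gets 1 if talks fail, so the client offers 1 and keeps 29.
Round 4 (the contractor proposes): the client can get 29 next round, worth 0.71 × 29 = 20.59 now. The contractor offers 20.59 and keeps 30 − 20.59 = 9.41.
Round 3 (the client proposes): the contractor can get 9.41 next round, worth 0.83 × 9.41 = 7.8103 now. The client offers 7.8103 and keeps 30 − 7.8103 = 22.1897.
Round 2 (the contractor proposes): the client can get 22.1897 next round, worth 0.71 × 22.1897 = 15.754687 now; the contractor offers that and keeps 14.245313.
So by rejecting in round 1, the contractor gets 14.245313 next round, worth 0.83 × 14.245313 = 11.82360979 now.
Offer 10 < 11.82360979, so the contractor rejects.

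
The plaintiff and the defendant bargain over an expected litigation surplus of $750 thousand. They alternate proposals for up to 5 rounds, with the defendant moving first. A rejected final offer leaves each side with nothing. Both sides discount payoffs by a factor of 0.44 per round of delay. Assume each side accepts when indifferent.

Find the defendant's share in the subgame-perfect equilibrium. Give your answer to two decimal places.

Round 5 (the defendant proposes): the plaintiff will accept anything ≥ 0, so the defendant offers 0 and keeps 750.
Round 4 (the plaintiff proposes): the defendant can get 750 next round, worth 0.44 × 750 = 330 now, so the plaintiff offers 330, keeping 420.
Round 3 (the defendant proposes): the plaintiff can get 420 next round, worth 0.44 × 420 = 184.8 now; the defendant offers that and keeps 565.2.
Round 2 (the plaintiff proposes): the defendant can get 565.2 next round, worth 0.44 × 565.2 = 248.688 now; the plaintiff offers that and keeps 501.312.
Round 1 (the defendant proposes): the plaintiff can get 501.312 next round, worth 0.44 × 501.312 = 220.57728 now, so the defendant offers 220.57728, keeping 529.42272.

529.42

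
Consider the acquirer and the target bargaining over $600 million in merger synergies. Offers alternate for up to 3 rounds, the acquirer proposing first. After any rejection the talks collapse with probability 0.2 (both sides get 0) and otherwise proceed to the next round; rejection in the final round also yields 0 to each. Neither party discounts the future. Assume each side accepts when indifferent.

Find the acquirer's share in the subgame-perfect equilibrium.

By backward induction:
Round 3 (the acquirer proposes): the target will accept anything ≥ 0, so the acquirer offers 0 and keeps 600.
Round 2 (the target proposes): rejecting gives the acquirer an expected 0.8 × 600 = 480; the target offers that and keeps 120.
Round 1 (the acquirer proposes): rejecting gives the target an expected 0.8 × 120 = 96. The acquirer offers 96 and keeps 600 − 96 = 504.

504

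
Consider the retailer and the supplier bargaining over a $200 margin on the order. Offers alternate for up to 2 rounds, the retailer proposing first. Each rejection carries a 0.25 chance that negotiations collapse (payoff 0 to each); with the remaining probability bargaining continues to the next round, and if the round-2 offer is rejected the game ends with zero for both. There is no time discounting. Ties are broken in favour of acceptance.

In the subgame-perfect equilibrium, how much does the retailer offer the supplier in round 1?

Round 2 (the supplier proposes): the retailer will accept anything ≥ 0, so the supplier offers 0 and keeps 200.
Round 1 (the retailer proposes): rejecting gives the supplier an expected 0.75 × 200 = 150; the retailer offers that and keeps 50.

150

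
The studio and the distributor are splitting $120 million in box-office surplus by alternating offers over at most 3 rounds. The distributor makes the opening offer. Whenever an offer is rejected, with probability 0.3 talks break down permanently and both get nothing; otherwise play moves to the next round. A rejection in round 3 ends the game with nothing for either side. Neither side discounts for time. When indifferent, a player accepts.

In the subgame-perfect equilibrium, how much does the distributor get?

Round 3 (the distributor proposes): rejection yields 0 for the studio; the distributor offers 0 and keeps 120.
Round 2 (the studio proposes): rejecting gives the distributor an expected 0.7 × 120 = 84, so the studio offers 84, keeping 36.
Round 1 (the distributor proposes): rejecting gives the studio an expected 0.7 × 36 = 25.2; the distributor offers that and keeps 94.8.

94.8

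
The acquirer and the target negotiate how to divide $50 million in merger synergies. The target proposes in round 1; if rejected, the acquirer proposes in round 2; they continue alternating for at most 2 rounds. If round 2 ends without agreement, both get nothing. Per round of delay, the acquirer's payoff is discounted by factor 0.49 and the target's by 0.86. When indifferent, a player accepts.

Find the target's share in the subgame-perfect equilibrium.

Round 2 (the acquirer proposes): rejection yields 0 for the target; the acquirer offers 0 and keeps 50.
Round 1 (the target proposes): the acquirer can get 50 next round, worth 0.49 × 50 = 24.5 now; the target offers that and keeps 25.5.

25.5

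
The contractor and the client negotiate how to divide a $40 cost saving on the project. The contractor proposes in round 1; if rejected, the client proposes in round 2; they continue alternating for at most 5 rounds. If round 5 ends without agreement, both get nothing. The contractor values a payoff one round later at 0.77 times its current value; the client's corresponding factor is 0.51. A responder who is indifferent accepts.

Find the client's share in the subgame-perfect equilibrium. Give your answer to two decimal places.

Round 5 (the contractor proposes): rejection yields 0 for the client; the contractor offers 0 and keeps 40.
Round 4 (the client proposes): the contractor can get 40 next round, worth 0.77 × 40 = 30.8 now, so the client offers 30.8, keeping 9.2.
Round 3 (the contractor proposes): the client can get 9.2 next round, worth 0.51 × 9.2 = 4.692 now, so the contractor offers 4.692, keeping 35.308.
Round 2 (the client proposes): the contractor can get 35.308 next round, worth 0.77 × 35.308 = 27.18716 now; the client offers that and keeps 12.81284.
Round 1 (the contractor proposes): the client can get 12.81284 next round, worth 0.51 × 12.81284 = 6.5345484 now, so the contractor offers 6.5345484, keeping 33.4654516.

6.53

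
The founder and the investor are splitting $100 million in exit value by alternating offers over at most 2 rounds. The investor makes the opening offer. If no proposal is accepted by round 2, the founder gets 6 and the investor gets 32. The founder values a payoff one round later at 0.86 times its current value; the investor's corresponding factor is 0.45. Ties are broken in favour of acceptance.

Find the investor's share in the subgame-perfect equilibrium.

Round 2 (the founder proposes): the investor gets 32 if talks fail, so the founder offers 32 and keeps 68.
Round 1 (the investor proposes): the founder can get 68 next round, worth 0.86 × 68 = 58.48 now, so the investor offers 58.48, keeping 41.52.

41.52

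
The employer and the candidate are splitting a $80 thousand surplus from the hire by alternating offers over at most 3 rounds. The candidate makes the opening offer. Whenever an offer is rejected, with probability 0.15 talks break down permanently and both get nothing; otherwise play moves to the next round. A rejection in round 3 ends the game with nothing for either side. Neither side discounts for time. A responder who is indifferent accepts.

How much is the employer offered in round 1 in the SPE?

By backward induction:
Round 3 (the candidate proposes): rejection yields 0 for the employer; the candidate offers 0 and keeps 80.
Round 2 (the employer proposes): rejecting gives the candidate an expected 0.85 × 80 = 68. The employer offers 68 and keeps 80 − 68 = 12.
Round 1 (the candidate proposes): rejecting gives the employer an expected 0.85 × 12 = 10.2; the candidate offers that and keeps 69.8.

10.2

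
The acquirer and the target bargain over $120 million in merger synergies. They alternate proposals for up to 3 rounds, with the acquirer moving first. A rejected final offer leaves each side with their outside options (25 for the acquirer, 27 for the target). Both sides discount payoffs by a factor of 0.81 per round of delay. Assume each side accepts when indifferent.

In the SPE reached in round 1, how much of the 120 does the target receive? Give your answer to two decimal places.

Round 3 (the acquirer proposes): the target gets 27 if talks fail, so the acquirer offers 27 and keeps 93.
Round 2 (the target proposes): the acquirer can get 93 next round, worth 0.81 × 93 = 75.33 now, so the target offers 75.33, keeping 44.67.
Round 1 (the acquirer proposes): the target can get 44.67 next round, worth 0.81 × 44.67 = 36.1827 now; the acquirer offers that and keeps 83.8173.

36.18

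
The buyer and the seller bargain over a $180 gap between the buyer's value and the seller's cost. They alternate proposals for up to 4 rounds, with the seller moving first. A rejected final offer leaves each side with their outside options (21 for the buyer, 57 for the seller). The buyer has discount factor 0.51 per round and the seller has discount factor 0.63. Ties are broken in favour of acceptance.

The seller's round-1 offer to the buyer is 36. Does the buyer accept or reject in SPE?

Round 4 (the buyer proposes): the seller gets 57 if talks fail, so the buyer offers 57 and keeps 123.
Round 3 (the seller proposes): the buyer can get 123 next round, worth 0.51 × 123 = 62.73 now. The seller offers 62.73 and keeps 180 − 62.73 = 117.27.
Round 2 (the buyer proposes): the seller can get 117.27 next round, worth 0.63 × 117.27 = 73.8801 now, so the buyer offers 73.8801, keeping 106.1199.
So by rejecting in round 1, the buyer gets 106.1199 next round, worth 0.51 × 106.1199 = 54.121149 now.
Offer 36 < 54.121149, so the buyer rejects.

Reject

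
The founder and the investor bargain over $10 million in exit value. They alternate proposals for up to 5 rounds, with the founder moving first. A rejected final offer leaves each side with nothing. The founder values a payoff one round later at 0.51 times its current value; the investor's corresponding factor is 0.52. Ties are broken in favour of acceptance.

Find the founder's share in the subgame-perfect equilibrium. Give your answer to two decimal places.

Round 5 (the founder proposes): rejection yields 0 for the investor; the founder offers 0 and keeps 10.
Round 4 (the investor proposes): the founder can get 10 next round, worth 0.51 × 10 = 5.1 now; the investor offers that and keeps 4.9.
Round 3 (the founder proposes): the investor can get 4.9 next round, worth 0.52 × 4.9 = 2.548 now. The founder offers 2.548 and keeps 10 − 2.548 = 7.452.
Round 2 (the investor proposes): the founder can get 7.452 next round, worth 0.51 × 7.452 = 3.80052 now, so the investor offers 3.80052, keeping 6.19948.
Round 1 (the founder proposes): the investor can get 6.19948 next round, worth 0.52 × 6.19948 = 3.2237296 now. The founder offers 3.2237296 and keeps 10 − 3.2237296 = 6.7762704.

6.78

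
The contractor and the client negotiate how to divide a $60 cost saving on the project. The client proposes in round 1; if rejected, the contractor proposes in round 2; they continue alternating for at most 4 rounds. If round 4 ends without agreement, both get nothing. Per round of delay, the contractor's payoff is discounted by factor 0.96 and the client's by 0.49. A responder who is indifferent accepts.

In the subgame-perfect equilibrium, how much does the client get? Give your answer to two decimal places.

Work backward from the last round.
Round 4 (the contractor proposes): rejection yields 0 for the client; the contractor offers 0 and keeps 60.
Round 3 (the client proposes): the contractor can get 60 next round, worth 0.96 × 60 = 57.6 now, so the client offers 57.6, keeping 2.4.
Round 2 (the contractor proposes): the client can get 2.4 next round, worth 0.49 × 2.4 = 1.176 now; the contractor offers that and keeps 58.824.
Round 1 (the client proposes): the contractor can get 58.824 next round, worth 0.96 × 58.824 = 56.47104 now, so the client offers 56.47104, keeping 3.52896.

3.53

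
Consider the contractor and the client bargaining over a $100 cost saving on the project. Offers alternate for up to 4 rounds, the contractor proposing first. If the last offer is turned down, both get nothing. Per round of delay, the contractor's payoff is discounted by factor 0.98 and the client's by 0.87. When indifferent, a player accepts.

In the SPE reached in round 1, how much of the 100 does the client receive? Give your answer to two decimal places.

Round 4 (the client proposes): the contractor will accept anything ≥ 0, so the client offers 0 and keeps 100.
Round 3 (the contractor proposes): the client can get 100 next round, worth 0.87 × 100 = 87 now; the contractor offers that and keeps 13.
Round 2 (the client proposes): the contractor can get 13 next round, worth 0.98 × 13 = 12.74 now; the client offers that and keeps 87.26.
Round 1 (the contractor proposes): the client can get 87.26 next round, worth 0.87 × 87.26 = 75.9162 now. The contractor offers 75.9162 and keeps 100 − 75.9162 = 24.0838.

75.92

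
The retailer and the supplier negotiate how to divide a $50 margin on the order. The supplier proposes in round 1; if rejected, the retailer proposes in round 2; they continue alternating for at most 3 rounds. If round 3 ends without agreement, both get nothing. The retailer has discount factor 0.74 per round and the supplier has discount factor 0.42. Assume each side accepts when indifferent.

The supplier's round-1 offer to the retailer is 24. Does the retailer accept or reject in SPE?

Accept

Work out the retailer's continuation value if the offer is rejected.
Round 3 (the supplier proposes): rejection yields 0 for the retailer; the supplier offers 0 and keeps 50.
Round 2 (the retailer proposes): the supplier can get 50 next round, worth 0.42 × 50 = 21 now. The retailer offers 21 and keeps 50 − 21 = 29.
So by rejecting in round 1, the retailer gets 29 next round, worth 0.74 × 29 = 21.46 now.
Offer 24 ≥ 21.46, so the retailer accepts.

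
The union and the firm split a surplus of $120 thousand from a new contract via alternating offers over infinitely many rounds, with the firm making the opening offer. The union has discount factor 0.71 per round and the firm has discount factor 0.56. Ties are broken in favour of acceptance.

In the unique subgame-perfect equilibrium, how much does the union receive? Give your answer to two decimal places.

62.23

When the firm proposes, the union accepts any offer worth at least 0.71 times what the union would get by proposing next round; and vice versa.
This gives x = 120 − 0.71y and y = 120 − 0.56x, where x and y are each side's share when it proposes.
Hence (1 − 0.71·0.56)x = 120(1 − 0.71), i.e. 0.6024·x = 34.8.
x ≈ 57.7689; the union's share is 120 − x ≈ 62.2311.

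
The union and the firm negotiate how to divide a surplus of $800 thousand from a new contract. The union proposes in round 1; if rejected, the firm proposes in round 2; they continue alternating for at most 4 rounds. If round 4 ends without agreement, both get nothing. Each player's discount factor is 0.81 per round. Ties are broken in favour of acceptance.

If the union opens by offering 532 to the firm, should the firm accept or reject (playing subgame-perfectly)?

Work out the firm's continuation value if the offer is rejected.
Round 4 (the firm proposes): rejection yields 0 for the union; the firm offers 0 and keeps 800.
Round 3 (the union proposes): the firm can get 800 next round, worth 0.81 × 800 = 648 now, so the union offers 648, keeping 152.
Round 2 (the firm proposes): the union can get 152 next round, worth 0.81 × 152 = 123.12 now. The firm offers 123.12 and keeps 800 − 123.12 = 676.88.
So by rejecting in round 1, the firm gets 676.88 next round, worth 0.81 × 676.88 = 548.2728 now.
Offer 532 < 548.2728, so the firm rejects.

Reject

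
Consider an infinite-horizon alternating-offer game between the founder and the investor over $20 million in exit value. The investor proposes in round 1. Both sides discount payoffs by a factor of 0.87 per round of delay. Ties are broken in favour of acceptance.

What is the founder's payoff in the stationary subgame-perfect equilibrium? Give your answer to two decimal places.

9.30

When the investor proposes, the founder accepts any offer worth at least 0.87 times what the founder would get by proposing next round; and vice versa.
This gives x = 20 − 0.87y and y = 20 − 0.87x, where x and y are each side's share when it proposes.
Hence (1 − 0.87·0.87)x = 20(1 − 0.87), i.e. 0.2431·x = 2.6.
x ≈ 10.6952; the founder's share is 20 − x ≈ 9.3048.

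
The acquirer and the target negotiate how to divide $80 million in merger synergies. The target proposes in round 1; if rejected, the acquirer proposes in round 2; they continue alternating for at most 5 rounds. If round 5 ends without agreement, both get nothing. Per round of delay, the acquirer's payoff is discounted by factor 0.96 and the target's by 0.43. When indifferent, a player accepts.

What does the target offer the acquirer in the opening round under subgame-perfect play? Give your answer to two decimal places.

61.85

Round 5 (the target proposes): rejection yields 0 for the acquirer; the target offers 0 and keeps 80.
Round 4 (the acquirer proposes): the target can get 80 next round, worth 0.43 × 80 = 34.4 now. The acquirer offers 34.4 and keeps 80 − 34.4 = 45.6.
Round 3 (the target proposes): the acquirer can get 45.6 next round, worth 0.96 × 45.6 = 43.776 now. The target offers 43.776 and keeps 80 − 43.776 = 36.224.
Round 2 (the acquirer proposes): the target can get 36.224 next round, worth 0.43 × 36.224 = 15.57632 now. The acquirer offers 15.57632 and keeps 80 − 15.57632 = 64.42368.
Round 1 (the target proposes): the acquirer can get 64.42368 next round, worth 0.96 × 64.42368 = 61.8467328 now; the target offers that and keeps 18.1532672.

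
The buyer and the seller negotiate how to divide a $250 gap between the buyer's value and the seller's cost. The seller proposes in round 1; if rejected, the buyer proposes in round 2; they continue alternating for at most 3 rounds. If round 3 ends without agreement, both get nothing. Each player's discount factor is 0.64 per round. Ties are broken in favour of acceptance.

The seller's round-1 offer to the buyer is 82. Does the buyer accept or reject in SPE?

Accept

Work out the buyer's continuation value if the offer is rejected.
Round 3 (the seller proposes): rejection yields 0 for the buyer; the seller offers 0 and keeps 250.
Round 2 (the buyer proposes): the seller can get 250 next round, worth 0.64 × 250 = 160 now, so the buyer offers 160, keeping 90.
So by rejecting in round 1, the buyer gets 90 next round, worth 0.64 × 90 = 57.6 now.
Offer 82 ≥ 57.6, so the buyer accepts.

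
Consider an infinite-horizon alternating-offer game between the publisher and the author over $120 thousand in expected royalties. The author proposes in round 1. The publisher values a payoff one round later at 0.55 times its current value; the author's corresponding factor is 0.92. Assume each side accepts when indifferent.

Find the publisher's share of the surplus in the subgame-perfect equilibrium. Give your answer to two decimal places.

10.69

When the author proposes, the publisher accepts any offer worth at least 0.55 times what the publisher would get by proposing next round; and vice versa.
This gives x = 120 − 0.55y and y = 120 − 0.92x, where x and y are each side's share when it proposes.
Hence (1 − 0.55·0.92)x = 120(1 − 0.55), i.e. 0.494·x = 54.
x ≈ 109.3117; the publisher's share is 120 − x ≈ 10.6883.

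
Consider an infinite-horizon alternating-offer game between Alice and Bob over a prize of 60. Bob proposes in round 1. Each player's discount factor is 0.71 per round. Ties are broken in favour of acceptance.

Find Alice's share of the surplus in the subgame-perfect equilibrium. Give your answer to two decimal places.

When Bob proposes, Alice accepts any offer worth at least 0.71 times what Alice would get by proposing next round; and vice versa.
This gives x = 60 − 0.71y and y = 60 − 0.71x, where x and y are each side's share when it proposes.
Hence (1 − 0.71·0.71)x = 60(1 − 0.71), i.e. 0.4959·x = 17.4.
x ≈ 35.0877; Alice's share is 60 − x ≈ 24.9123.

24.91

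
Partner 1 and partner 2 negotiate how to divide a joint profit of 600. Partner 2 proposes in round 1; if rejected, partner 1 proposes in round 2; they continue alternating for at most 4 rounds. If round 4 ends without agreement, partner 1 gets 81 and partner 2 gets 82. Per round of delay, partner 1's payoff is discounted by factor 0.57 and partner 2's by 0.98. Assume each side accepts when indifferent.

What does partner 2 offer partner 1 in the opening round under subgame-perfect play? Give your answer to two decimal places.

Round 4 (partner 1 proposes): partner 2 gets 82 if talks fail, so partner 1 offers 82 and keeps 518.
Round 3 (partner 2 proposes): partner 1 can get 518 next round, worth 0.57 × 518 = 295.26 now. Partner 2 offers 295.26 and keeps 600 − 295.26 = 304.74.
Round 2 (partner 1 proposes): partner 2 can get 304.74 next round, worth 0.98 × 304.74 = 298.6452 now; partner 1 offers that and keeps 301.3548.
Round 1 (partner 2 proposes): partner 1 can get 301.3548 next round, worth 0.57 × 301.3548 = 171.772236 now, so partner 2 offers 171.772236, keeping 428.227764.

171.77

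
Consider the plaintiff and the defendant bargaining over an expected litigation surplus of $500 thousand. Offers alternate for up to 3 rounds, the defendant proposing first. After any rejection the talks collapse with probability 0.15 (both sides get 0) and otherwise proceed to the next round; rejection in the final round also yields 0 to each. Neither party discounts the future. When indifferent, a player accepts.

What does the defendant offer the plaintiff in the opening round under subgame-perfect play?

63.75

By backward induction:
Round 3 (the defendant proposes): the plaintiff will accept anything ≥ 0, so the defendant offers 0 and keeps 500.
Round 2 (the plaintiff proposes): rejecting gives the defendant an expected 0.85 × 500 = 425, so the plaintiff offers 425, keeping 75.
Round 1 (the defendant proposes): rejecting gives the plaintiff an expected 0.85 × 75 = 63.75, so the defendant offers 63.75, keeping 436.25.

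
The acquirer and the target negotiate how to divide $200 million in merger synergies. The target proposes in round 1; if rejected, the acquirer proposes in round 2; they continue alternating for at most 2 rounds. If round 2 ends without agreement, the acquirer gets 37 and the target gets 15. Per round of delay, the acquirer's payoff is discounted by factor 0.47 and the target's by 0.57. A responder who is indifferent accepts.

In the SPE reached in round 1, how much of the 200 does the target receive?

113.05

Round 2 (the acquirer proposes): the target gets 15 if talks fail, so the acquirer offers 15 and keeps 185.
Round 1 (the target proposes): the acquirer can get 185 next round, worth 0.47 × 185 = 86.95 now. The target offers 86.95 and keeps 200 − 86.95 = 113.05.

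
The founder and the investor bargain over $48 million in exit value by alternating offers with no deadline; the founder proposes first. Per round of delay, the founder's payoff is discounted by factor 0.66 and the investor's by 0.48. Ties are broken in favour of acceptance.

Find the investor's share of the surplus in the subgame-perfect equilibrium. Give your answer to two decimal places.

Let x be the founder's share when the founder proposes and y be the investor's share when the investor proposes.
The investor accepts iff offered ≥ 0.48·y, so x = 48 − 0.48y. Symmetrically y = 48 − 0.66x.
Substituting: x = 48 − 0.48(48 − 0.66x), giving x(1 − 0.66·0.48) = 48(1 − 0.48).
So x = 48 × 0.52 / 0.6832 ≈ 36.5340, and the investor receives 48 − x ≈ 11.4660.

11.47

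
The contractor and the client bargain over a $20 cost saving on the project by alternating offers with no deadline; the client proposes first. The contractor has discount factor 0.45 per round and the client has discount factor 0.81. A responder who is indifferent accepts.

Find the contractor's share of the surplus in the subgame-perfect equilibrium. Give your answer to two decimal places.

2.69

When the client proposes, the contractor accepts any offer worth at least 0.45 times what the contractor would get by proposing next round; and vice versa.
This gives x = 20 − 0.45y and y = 20 − 0.81x, where x and y are each side's share when it proposes.
Hence (1 − 0.45·0.81)x = 20(1 − 0.45), i.e. 0.6355·x = 11.
x ≈ 17.3092; the contractor's share is 20 − x ≈ 2.6908.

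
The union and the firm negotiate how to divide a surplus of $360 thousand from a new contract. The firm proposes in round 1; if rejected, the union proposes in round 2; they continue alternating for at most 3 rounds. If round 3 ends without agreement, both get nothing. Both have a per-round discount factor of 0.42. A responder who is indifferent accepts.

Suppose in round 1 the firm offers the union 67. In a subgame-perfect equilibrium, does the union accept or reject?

Round 3 (the firm proposes): rejection yields 0 for the union; the firm offers 0 and keeps 360.
Round 2 (the union proposes): the firm can get 360 next round, worth 0.42 × 360 = 151.2 now, so the union offers 151.2, keeping 208.8.
So by rejecting in round 1, the union gets 208.8 next round, worth 0.42 × 208.8 = 87.696 now.
Offer 67 < 87.696, so the union rejects.

Reject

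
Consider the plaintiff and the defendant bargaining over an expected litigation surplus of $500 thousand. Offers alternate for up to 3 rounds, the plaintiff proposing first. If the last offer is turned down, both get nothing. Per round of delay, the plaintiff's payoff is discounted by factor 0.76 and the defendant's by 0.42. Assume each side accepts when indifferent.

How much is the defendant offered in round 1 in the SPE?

Round 3 (the plaintiff proposes): the defendant will accept anything ≥ 0, so the plaintiff offers 0 and keeps 500.
Round 2 (the defendant proposes): the plaintiff can get 500 next round, worth 0.76 × 500 = 380 now; the defendant offers that and keeps 120.
Round 1 (the plaintiff proposes): the defendant can get 120 next round, worth 0.42 × 120 = 50.4 now. The plaintiff offers 50.4 and keeps 500 − 50.4 = 449.6.

50.4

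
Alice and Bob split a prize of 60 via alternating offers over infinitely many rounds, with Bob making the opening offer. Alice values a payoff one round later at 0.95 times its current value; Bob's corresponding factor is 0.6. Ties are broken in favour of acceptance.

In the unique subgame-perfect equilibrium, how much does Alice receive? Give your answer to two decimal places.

53.02

Let x be Bob's share when Bob proposes and y be Alice's share when Alice proposes.
Alice accepts iff offered ≥ 0.95·y, so x = 60 − 0.95y. Symmetrically y = 60 − 0.6x.
Substituting: x = 60 − 0.95(60 − 0.6x), giving x(1 − 0.6·0.95) = 60(1 − 0.95).
So x = 60 × 0.05 / 0.43 ≈ 6.9767, and Alice receives 60 − x ≈ 53.0233.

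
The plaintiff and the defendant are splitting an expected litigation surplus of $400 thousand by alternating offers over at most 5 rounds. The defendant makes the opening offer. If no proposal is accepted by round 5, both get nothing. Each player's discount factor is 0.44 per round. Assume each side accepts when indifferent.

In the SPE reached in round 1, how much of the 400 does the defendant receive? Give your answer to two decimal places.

282.36

Round 5 (the defendant proposes): rejection yields 0 for the plaintiff; the defendant offers 0 and keeps 400.
Round 4 (the plaintiff proposes): the defendant can get 400 next round, worth 0.44 × 400 = 176 now. The plaintiff offers 176 and keeps 400 − 176 = 224.
Round 3 (the defendant proposes): the plaintiff can get 224 next round, worth 0.44 × 224 = 98.56 now. The defendant offers 98.56 and keeps 400 − 98.56 = 301.44.
Round 2 (the plaintiff proposes): the defendant can get 301.44 next round, worth 0.44 × 301.44 = 132.6336 now; the plaintiff offers that and keeps 267.3664.
Round 1 (the defendant proposes): the plaintiff can get 267.3664 next round, worth 0.44 × 267.3664 = 117.641216 now, so the defendant offers 117.641216, keeping 282.358784.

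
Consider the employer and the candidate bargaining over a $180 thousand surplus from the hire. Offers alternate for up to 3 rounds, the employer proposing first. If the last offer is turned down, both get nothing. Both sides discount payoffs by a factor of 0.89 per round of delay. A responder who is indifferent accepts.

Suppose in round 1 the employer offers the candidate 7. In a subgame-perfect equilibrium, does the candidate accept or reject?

Work out the candidate's continuation value if the offer is rejected.
Round 3 (the employer proposes): rejection yields 0 for the candidate; the employer offers 0 and keeps 180.
Round 2 (the candidate proposes): the employer can get 180 next round, worth 0.89 × 180 = 160.2 now; the candidate offers that and keeps 19.8.
So by rejecting in round 1, the candidate gets 19.8 next round, worth 0.89 × 19.8 = 17.622 now.
Offer 7 < 17.622, so the candidate rejects.

Reject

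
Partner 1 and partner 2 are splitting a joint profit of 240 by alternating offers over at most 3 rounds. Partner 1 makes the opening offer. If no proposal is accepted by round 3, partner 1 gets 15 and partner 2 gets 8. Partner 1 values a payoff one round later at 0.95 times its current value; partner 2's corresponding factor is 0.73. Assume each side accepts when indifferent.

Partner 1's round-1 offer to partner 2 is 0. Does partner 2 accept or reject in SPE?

Round 3 (partner 1 proposes): partner 2 gets 8 if talks fail, so partner 1 offers 8 and keeps 232.
Round 2 (partner 2 proposes): partner 1 can get 232 next round, worth 0.95 × 232 = 220.4 now. Partner 2 offers 220.4 and keeps 240 − 220.4 = 19.6.
So by rejecting in round 1, partner 2 gets 19.6 next round, worth 0.73 × 19.6 = 14.308 now.
Offer 0 < 14.308, so partner 2 rejects.

Reject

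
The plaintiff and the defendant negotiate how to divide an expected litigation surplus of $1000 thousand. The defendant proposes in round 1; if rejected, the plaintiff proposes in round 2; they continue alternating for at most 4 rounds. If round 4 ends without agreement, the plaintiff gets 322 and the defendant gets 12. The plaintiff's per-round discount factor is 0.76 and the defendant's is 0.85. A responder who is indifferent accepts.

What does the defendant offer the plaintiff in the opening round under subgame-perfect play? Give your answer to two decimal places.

Round 4 (the plaintiff proposes): the defendant gets 12 if talks fail, so the plaintiff offers 12 and keeps 988.
Round 3 (the defendant proposes): the plaintiff can get 988 next round, worth 0.76 × 988 = 750.88 now; the defendant offers that and keeps 249.12.
Round 2 (the plaintiff proposes): the defendant can get 249.12 next round, worth 0.85 × 249.12 = 211.752 now. The plaintiff offers 211.752 and keeps 1000 − 211.752 = 788.248.
Round 1 (the defendant proposes): the plaintiff can get 788.248 next round, worth 0.76 × 788.248 = 599.06848 now, so the defendant offers 599.06848, keeping 400.93152.

599.07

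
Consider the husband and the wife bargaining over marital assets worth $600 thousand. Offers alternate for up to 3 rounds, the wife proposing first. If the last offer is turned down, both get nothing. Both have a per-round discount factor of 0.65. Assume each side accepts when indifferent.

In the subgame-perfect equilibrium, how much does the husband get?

136.5

Round 3 (the wife proposes): rejection yields 0 for the husband; the wife offers 0 and keeps 600.
Round 2 (the husband proposes): the wife can get 600 next round, worth 0.65 × 600 = 390 now, so the husband offers 390, keeping 210.
Round 1 (the wife proposes): the husband can get 210 next round, worth 0.65 × 210 = 136.5 now, so the wife offers 136.5, keeping 463.5.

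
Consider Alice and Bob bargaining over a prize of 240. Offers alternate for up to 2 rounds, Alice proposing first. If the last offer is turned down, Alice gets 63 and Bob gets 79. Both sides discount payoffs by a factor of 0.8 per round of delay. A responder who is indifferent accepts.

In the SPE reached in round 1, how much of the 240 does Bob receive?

141.6

Round 2 (Bob proposes): Alice gets 63 if talks fail, so Bob offers 63 and keeps 177.
Round 1 (Alice proposes): Bob can get 177 next round, worth 0.8 × 177 = 141.6 now; Alice offers that and keeps 98.4.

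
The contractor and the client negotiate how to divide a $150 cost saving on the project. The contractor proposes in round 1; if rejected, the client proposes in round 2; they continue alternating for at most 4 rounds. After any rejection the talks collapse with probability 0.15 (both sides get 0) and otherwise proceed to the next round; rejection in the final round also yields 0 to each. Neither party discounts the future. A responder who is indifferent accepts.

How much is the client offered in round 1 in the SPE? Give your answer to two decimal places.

111.24

By backward induction:
Round 4 (the client proposes): the contractor will accept anything ≥ 0, so the client offers 0 and keeps 150.
Round 3 (the contractor proposes): rejecting gives the client an expected 0.85 × 150 = 127.5. The contractor offers 127.5 and keeps 150 − 127.5 = 22.5.
Round 2 (the client proposes): rejecting gives the contractor an expected 0.85 × 22.5 = 19.125. The client offers 19.125 and keeps 150 − 19.125 = 130.875.
Round 1 (the contractor proposes): rejecting gives the client an expected 0.85 × 130.875 = 111.24375; the contractor offers that and keeps 38.75625.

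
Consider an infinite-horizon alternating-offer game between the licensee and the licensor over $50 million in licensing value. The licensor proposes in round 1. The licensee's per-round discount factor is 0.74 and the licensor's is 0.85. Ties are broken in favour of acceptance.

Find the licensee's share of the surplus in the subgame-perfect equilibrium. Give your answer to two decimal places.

14.96

Let x be the licensor's share when the licensor proposes and y be the licensee's share when the licensee proposes.
The licensee accepts iff offered ≥ 0.74·y, so x = 50 − 0.74y. Symmetrically y = 50 − 0.85x.
Substituting: x = 50 − 0.74(50 − 0.85x), giving x(1 − 0.85·0.74) = 50(1 − 0.74).
So x = 50 × 0.26 / 0.371 ≈ 35.0404, and the licensee receives 50 − x ≈ 14.9596.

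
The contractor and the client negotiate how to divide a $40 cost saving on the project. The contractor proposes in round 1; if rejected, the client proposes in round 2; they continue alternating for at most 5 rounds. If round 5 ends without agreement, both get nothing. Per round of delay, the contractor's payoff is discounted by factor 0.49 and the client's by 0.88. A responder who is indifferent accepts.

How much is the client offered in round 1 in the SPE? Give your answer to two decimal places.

25.69

Work backward from the last round.
Round 5 (the contractor proposes): rejection yields 0 for the client; the contractor offers 0 and keeps 40.
Round 4 (the client proposes): the contractor can get 40 next round, worth 0.49 × 40 = 19.6 now. The client offers 19.6 and keeps 40 − 19.6 = 20.4.
Round 3 (the contractor proposes): the client can get 20.4 next round, worth 0.88 × 20.4 = 17.952 now, so the contractor offers 17.952, keeping 22.048.
Round 2 (the client proposes): the contractor can get 22.048 next round, worth 0.49 × 22.048 = 10.80352 now; the client offers that and keeps 29.19648.
Round 1 (the contractor proposes): the client can get 29.19648 next round, worth 0.88 × 29.19648 = 25.6929024 now, so the contractor offers 25.6929024, keeping 14.3070976.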